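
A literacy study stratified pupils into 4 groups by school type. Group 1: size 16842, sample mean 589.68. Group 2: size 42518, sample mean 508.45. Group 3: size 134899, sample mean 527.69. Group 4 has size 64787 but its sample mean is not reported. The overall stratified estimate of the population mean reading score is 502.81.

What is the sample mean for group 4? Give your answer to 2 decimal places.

424.72

Σ Nₕx̄ₕ = N·μ, so 64787·x̄_4 = 259046·502.81 − (16842·589.68 + 42518·508.45 + 134899·527.69).
= 130250919.26 − 102734520.97 = 27516398.29.
x̄_4 = 27516398.29 / 64787 = 424.7210... → 424.72.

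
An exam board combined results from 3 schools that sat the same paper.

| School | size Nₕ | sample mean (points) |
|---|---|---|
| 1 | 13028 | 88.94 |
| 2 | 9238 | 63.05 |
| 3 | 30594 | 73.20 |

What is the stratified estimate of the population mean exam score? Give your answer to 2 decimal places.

N = 52860; weights Wₕ = Nₕ/N = (0.2465, 0.1748, 0.5788).
x̄_st = Σ Wₕ·x̄ₕ = 0.2465·88.94 + 0.1748·63.05 + 0.5788·73.20 ≈ 75.3055...
→ 75.31.

75.31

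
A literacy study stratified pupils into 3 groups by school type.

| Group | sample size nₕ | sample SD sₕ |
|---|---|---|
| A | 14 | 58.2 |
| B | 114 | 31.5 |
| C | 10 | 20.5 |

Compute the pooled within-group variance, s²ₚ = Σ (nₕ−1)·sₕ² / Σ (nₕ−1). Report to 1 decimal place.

1184.7

Degrees of freedom: 13 + 113 + 9 = 135.
Σ(nₕ−1)sₕ² = 13·3387.24 + 113·992.25 + 9·420.25 = 159940.62.
s²ₚ = 159940.62 / 135 = 1184.745... → 1184.7.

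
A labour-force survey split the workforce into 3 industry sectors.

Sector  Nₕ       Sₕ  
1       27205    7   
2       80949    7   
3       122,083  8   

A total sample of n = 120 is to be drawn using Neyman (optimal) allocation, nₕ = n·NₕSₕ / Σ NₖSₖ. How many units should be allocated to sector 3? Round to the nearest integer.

1: NₕSₕ = 27205·7 = 190435
2: NₕSₕ = 80949·7 = 566643
3: NₕSₕ = 122083·8 = 976664
Σ NₕSₕ = 1733742.
n_3 = 120·976664/1733742 = 67.599... → 68.

68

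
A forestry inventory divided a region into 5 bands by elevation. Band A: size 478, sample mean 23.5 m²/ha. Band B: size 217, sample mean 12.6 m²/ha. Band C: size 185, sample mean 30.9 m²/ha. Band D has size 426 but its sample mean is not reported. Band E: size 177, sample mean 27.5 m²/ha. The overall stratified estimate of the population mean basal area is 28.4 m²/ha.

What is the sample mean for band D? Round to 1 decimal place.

41.2

N = 478 + 217 + 185 + 426 + 177 = 1483.
Overall total = μ·N = 28.4·1483 = 42117.2.
Subtract the known strata: 478·23.5 + 217·12.6 + 185·30.9 + 177·27.5 = 24551.2.
Remaining total for band D: 42117.2 − 24551.2 = 17566.
Divide by its size: 17566 / 426 = 41.235... → 41.2.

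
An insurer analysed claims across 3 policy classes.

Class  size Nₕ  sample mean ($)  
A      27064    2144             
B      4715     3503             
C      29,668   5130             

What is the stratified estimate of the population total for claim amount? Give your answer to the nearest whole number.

Estimate total by summing Nₕ·x̄ₕ over strata.
27064·2144 + 4715·3503 + 29668·5130 = 58025216 + 16516645 + 152196840 = 226738701.

226738701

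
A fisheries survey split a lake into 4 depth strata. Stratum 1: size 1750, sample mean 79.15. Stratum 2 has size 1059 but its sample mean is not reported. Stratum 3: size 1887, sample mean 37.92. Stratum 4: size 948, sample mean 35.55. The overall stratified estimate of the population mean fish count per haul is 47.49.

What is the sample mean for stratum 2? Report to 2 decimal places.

N = 1750 + 1059 + 1887 + 948 = 5644.
Overall total = μ·N = 47.49·5644 = 268033.56.
Subtract the known strata: 1750·79.15 + 1887·37.92 + 948·35.55 = 243768.94.
Remaining total for stratum 2: 268033.56 − 243768.94 = 24264.62.
Divide by its size: 24264.62 / 1059 = 22.9128... → 22.91.

22.91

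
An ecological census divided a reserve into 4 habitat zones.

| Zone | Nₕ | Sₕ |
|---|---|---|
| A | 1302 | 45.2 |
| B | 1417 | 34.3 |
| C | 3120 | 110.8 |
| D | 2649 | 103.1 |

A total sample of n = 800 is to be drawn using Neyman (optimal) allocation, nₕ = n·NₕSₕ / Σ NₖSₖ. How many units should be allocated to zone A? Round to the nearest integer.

Σ NₕSₕ = 1302·45.2 + 1417·34.3 + 3120·110.8 + 2649·103.1 = 726261.4.
Share for A: 58850.4/726261.4 = 0.08103.
n_A = 800 × 0.08103 = 64.826... → 65.

65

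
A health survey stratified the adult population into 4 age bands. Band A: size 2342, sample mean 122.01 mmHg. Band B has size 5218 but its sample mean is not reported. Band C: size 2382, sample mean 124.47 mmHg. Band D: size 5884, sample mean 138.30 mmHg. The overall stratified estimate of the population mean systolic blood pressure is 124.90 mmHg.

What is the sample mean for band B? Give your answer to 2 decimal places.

111.28

N = 2342 + 5218 + 2382 + 5884 = 15826.
Overall total = μ·N = 124.90·15826 = 1976667.4.
Subtract the known strata: 2342·122.01 + 2382·124.47 + 5884·138.30 = 1395992.16.
Remaining total for band B: 1976667.4 − 1395992.16 = 580675.24.
Divide by its size: 580675.24 / 5218 = 111.2831... → 111.28.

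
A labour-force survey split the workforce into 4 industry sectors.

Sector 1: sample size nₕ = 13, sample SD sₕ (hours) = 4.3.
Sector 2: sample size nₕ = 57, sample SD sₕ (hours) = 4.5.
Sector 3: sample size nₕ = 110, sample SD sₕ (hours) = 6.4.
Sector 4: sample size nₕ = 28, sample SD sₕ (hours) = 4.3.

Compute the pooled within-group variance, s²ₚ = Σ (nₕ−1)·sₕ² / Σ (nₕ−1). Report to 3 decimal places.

Degrees of freedom: 12 + 56 + 109 + 27 = 204.
Σ(nₕ−1)sₕ² = 12·18.49 + 56·20.25 + 109·40.96 + 27·18.49 = 6319.75.
s²ₚ = 6319.75 / 204 = 30.97917... → 30.979.

30.979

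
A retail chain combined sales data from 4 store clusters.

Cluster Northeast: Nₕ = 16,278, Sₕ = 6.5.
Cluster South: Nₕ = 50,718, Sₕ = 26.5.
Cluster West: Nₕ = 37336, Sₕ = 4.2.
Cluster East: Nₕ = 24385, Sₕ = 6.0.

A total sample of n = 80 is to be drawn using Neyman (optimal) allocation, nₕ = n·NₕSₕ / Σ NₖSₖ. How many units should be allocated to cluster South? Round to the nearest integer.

Northeast: NₕSₕ = 16278·6.5 = 105807
South: NₕSₕ = 50718·26.5 = 1344027
West: NₕSₕ = 37336·4.2 = 156811.2
East: NₕSₕ = 24385·6.0 = 146310
Σ NₕSₕ = 1752955.2.
n_South = 80·1344027/1752955.2 = 61.338... → 61.

61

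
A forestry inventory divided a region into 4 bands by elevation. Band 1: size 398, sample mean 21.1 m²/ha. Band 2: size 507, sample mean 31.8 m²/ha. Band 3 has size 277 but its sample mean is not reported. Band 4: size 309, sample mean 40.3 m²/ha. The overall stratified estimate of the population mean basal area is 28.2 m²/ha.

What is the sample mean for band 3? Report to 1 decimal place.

N = 398 + 507 + 277 + 309 = 1491.
Overall total = μ·N = 28.2·1491 = 42046.2.
Subtract the known strata: 398·21.1 + 507·31.8 + 309·40.3 = 36973.1.
Remaining total for band 3: 42046.2 − 36973.1 = 5073.1.
Divide by its size: 5073.1 / 277 = 18.314... → 18.3.

18.3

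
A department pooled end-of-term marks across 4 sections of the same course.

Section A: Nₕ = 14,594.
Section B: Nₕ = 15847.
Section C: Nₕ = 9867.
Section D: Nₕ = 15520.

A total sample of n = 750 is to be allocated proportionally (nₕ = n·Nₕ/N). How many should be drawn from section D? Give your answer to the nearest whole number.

208

Share of section D = 15520/55828 = 0.27800.
Allocate 750 × 0.27800 = 208.498... → 208.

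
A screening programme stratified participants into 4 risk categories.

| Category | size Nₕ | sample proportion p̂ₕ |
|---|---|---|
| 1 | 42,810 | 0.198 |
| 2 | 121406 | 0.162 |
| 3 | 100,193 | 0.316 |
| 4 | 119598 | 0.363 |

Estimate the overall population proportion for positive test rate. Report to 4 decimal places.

0.2688

Wₕ = Nₕ/N with N = 384007: 0.1115, 0.3162, 0.2609, 0.3114.
p̂_st = 0.1115·0.198 + 0.3162·0.162 + 0.2609·0.316 + 0.3114·0.363 ≈ 0.268795... → 0.2688.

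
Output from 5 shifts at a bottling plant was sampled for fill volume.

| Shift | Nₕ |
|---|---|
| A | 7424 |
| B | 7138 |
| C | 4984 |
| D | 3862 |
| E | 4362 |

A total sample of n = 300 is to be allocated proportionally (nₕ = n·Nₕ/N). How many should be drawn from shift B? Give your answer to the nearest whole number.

77

N = 7424 + 7138 + 4984 + 3862 + 4362 = 27770.
n_B = 300·7138/27770 = 77.112... → 77.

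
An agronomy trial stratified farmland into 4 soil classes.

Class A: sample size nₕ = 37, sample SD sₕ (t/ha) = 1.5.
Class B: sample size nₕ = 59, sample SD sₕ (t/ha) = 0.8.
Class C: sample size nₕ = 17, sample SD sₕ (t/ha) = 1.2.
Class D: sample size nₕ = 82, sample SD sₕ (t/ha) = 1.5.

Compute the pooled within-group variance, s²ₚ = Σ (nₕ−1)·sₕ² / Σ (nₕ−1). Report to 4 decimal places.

1.6932

A: (37−1)·1.5² = 36·2.25 = 81
B: (59−1)·0.8² = 58·0.64 = 37.12
C: (17−1)·1.2² = 16·1.44 = 23.04
D: (82−1)·1.5² = 81·2.25 = 182.25
Numerator = 323.41; denominator = Σ(nₕ−1) = 191.
s²ₚ = 323.41/191 = 1.693246... → 1.6932.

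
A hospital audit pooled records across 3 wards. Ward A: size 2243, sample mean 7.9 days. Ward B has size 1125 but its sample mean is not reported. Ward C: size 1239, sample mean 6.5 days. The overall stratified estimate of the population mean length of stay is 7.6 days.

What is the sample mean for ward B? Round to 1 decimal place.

N = 2243 + 1125 + 1239 = 4607.
Overall total = μ·N = 7.6·4607 = 35013.2.
Subtract the known strata: 2243·7.9 + 1239·6.5 = 25773.2.
Remaining total for ward B: 35013.2 − 25773.2 = 9240.
Divide by its size: 9240 / 1125 = 8.213... → 8.2.

8.2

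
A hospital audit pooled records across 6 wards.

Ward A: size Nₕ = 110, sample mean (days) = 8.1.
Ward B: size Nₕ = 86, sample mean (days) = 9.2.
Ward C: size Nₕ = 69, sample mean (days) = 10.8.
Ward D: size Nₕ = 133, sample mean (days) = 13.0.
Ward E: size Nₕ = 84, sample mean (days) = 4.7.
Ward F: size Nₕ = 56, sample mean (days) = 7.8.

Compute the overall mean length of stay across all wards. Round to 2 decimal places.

x̄_st = (Σ Nₕx̄ₕ) / (Σ Nₕ) = (110·8.1 + 86·9.2 + 69·10.8 + 133·13.0 + 84·4.7 + 56·7.8) / 538
= 4988 / 538 = 9.2714... → 9.27.

9.27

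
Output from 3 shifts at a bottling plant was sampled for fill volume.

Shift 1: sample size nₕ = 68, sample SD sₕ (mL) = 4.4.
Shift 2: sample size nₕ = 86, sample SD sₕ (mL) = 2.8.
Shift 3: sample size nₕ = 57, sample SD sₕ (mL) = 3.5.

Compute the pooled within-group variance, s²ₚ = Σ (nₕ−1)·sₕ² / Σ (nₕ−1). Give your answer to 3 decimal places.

12.738

1: (68−1)·4.4² = 67·19.36 = 1297.12
2: (86−1)·2.8² = 85·7.84 = 666.4
3: (57−1)·3.5² = 56·12.25 = 686
Numerator = 2649.52; denominator = Σ(nₕ−1) = 208.
s²ₚ = 2649.52/208 = 12.73808... → 12.738.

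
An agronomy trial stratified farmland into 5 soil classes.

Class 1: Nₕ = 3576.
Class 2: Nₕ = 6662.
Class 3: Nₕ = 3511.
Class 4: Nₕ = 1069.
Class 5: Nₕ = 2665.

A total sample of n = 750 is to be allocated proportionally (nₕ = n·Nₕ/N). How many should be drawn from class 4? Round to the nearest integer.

46

Share of class 4 = 1069/17483 = 0.06115.
Allocate 750 × 0.06115 = 45.859... → 46.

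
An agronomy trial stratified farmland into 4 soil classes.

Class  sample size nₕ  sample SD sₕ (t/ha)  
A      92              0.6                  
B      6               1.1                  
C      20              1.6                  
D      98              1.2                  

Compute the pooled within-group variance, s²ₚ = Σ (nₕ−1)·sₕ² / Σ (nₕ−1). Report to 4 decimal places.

1.0714

A: (92−1)·0.6² = 91·0.36 = 32.76
B: (6−1)·1.1² = 5·1.21 = 6.05
C: (20−1)·1.6² = 19·2.56 = 48.64
D: (98−1)·1.2² = 97·1.44 = 139.68
Numerator = 227.13; denominator = Σ(nₕ−1) = 212.
s²ₚ = 227.13/212 = 1.071368... → 1.0714.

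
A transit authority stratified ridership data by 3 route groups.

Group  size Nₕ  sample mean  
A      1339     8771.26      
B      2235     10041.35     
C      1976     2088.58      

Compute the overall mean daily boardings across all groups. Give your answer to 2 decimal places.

6903.45

x̄_st = (Σ Nₕx̄ₕ) / (Σ Nₕ) = (1339·8771.26 + 2235·10041.35 + 1976·2088.58) / 5550
= 38314168.47 / 5550 = 6903.4538... → 6903.45.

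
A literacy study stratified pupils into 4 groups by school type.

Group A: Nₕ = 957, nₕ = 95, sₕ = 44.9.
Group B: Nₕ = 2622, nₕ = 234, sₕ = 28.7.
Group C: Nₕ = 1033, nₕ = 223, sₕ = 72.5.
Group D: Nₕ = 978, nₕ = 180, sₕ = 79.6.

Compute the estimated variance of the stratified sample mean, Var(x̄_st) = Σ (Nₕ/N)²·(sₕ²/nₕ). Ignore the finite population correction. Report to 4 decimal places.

N = 5590; Wₕ = Nₕ/N.
group A: (957/5590)²·44.9²/95 = 0.6219699
group B: (2622/5590)²·28.7²/234 = 0.7744434
group C: (1033/5590)²·72.5²/223 = 0.8049116
group D: (978/5590)²·79.6²/180 = 1.0774763
Sum = 3.2788012 → 3.2788.

3.2788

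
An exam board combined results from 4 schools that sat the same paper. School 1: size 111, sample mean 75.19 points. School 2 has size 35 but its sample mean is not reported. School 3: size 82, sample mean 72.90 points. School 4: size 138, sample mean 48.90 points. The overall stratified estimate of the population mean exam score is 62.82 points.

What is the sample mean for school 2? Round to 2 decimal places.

54.86

N = 111 + 35 + 82 + 138 = 366.
Overall total = μ·N = 62.82·366 = 22992.12.
Subtract the known strata: 111·75.19 + 82·72.90 + 138·48.90 = 21072.09.
Remaining total for school 2: 22992.12 − 21072.09 = 1920.03.
Divide by its size: 1920.03 / 35 = 54.858 → 54.86.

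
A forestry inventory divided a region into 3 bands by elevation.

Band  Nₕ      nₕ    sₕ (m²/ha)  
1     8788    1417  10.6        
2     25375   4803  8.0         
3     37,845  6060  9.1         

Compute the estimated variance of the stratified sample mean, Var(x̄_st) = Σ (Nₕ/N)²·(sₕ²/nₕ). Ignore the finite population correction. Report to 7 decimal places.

N = 72008; Wₕ = Nₕ/N.
band 1: (8788/72008)²·10.6²/1417 = 0.0011810288
band 2: (25375/72008)²·8.0²/4803 = 0.0016546951
band 3: (37845/72008)²·9.1²/6060 = 0.0037745543
Sum = 0.0066102783 → 0.0066103.

0.0066103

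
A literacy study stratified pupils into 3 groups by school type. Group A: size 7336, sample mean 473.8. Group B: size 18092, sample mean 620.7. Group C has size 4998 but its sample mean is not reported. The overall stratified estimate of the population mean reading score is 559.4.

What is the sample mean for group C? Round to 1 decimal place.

463.1

N = 7336 + 18092 + 4998 = 30426.
Overall total = μ·N = 559.4·30426 = 17020304.4.
Subtract the known strata: 7336·473.8 + 18092·620.7 = 14705501.2.
Remaining total for group C: 17020304.4 − 14705501.2 = 2314803.2.
Divide by its size: 2314803.2 / 4998 = 463.146... → 463.1.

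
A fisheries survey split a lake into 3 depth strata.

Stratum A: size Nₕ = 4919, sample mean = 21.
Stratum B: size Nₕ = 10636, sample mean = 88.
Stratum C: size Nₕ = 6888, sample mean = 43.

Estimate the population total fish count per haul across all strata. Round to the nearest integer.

1335451

Estimate total by summing Nₕ·x̄ₕ over strata.
4919·21 + 10636·88 + 6888·43 = 103299 + 935968 + 296184 = 1335451.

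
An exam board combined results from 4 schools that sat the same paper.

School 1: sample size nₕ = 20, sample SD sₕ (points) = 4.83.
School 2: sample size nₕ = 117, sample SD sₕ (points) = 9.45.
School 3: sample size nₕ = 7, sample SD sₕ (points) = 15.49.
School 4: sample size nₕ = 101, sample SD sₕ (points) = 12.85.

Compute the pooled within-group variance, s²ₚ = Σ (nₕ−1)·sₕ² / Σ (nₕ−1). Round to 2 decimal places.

119.31

Degrees of freedom: 19 + 116 + 6 + 100 = 241.
Σ(nₕ−1)sₕ² = 19·23.3289 + 116·89.3025 + 6·239.9401 + 100·165.1225 = 28754.2297.
s²ₚ = 28754.2297 / 241 = 119.3122... → 119.31.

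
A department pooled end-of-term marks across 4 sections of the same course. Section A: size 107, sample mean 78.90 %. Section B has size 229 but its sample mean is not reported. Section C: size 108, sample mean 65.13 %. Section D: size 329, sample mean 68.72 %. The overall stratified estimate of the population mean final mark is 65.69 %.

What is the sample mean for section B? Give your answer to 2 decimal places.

55.43

N = 107 + 229 + 108 + 329 = 773.
Overall total = μ·N = 65.69·773 = 50778.37.
Subtract the known strata: 107·78.90 + 108·65.13 + 329·68.72 = 38085.22.
Remaining total for section B: 50778.37 − 38085.22 = 12693.15.
Divide by its size: 12693.15 / 229 = 55.4286... → 55.43.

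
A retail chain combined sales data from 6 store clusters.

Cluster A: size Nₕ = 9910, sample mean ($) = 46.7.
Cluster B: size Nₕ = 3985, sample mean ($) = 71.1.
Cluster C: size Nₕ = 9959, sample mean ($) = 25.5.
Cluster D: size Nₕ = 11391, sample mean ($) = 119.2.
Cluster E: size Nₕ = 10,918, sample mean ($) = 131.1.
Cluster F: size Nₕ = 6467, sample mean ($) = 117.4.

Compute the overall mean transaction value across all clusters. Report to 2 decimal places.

86.42

N = 52630; weights Wₕ = Nₕ/N = (0.1883, 0.0757, 0.1892, 0.2164, 0.2074, 0.1229).
x̄_st = Σ Wₕ·x̄ₕ = 0.1883·46.7 + 0.0757·71.1 + 0.1892·25.5 + 0.2164·119.2 + 0.2074·131.1 + 0.1229·117.4 ≈ 86.4235...
→ 86.42.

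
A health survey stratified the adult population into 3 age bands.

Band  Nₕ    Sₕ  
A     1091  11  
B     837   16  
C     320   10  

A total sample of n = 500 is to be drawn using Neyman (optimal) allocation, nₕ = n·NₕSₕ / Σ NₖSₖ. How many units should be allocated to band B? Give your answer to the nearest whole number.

234

Σ NₕSₕ = 1091·11 + 837·16 + 320·10 = 28593.
Share for B: 13392/28593 = 0.46837.
n_B = 500 × 0.46837 = 234.183... → 234.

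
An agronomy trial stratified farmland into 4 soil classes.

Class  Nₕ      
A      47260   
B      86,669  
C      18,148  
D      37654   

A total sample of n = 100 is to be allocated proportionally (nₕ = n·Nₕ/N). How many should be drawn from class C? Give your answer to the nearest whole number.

N = 47260 + 86669 + 18148 + 37654 = 189731.
n_C = 100·18148/189731 = 9.565... → 10.

10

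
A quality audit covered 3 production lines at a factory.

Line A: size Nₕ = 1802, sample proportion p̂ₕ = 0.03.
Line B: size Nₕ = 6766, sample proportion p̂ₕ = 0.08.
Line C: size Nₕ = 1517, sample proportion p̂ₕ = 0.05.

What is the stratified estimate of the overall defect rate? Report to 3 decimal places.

0.067

N = 1802 + 6766 + 1517 = 10085.
Overall proportion = Σ (Nₕ/N)·p̂ₕ.
Σ Nₕp̂ₕ = 54.06 + 541.28 + 75.85 = 671.19.
671.19 / 10085 = 0.06655... → 0.067.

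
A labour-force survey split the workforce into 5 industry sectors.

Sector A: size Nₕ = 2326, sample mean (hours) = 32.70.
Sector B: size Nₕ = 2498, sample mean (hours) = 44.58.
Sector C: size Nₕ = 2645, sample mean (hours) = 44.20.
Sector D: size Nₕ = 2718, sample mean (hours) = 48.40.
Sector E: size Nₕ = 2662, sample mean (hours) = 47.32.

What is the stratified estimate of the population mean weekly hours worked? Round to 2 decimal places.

43.73

N = 12849; weights Wₕ = Nₕ/N = (0.1810, 0.1944, 0.2059, 0.2115, 0.2072).
x̄_st = Σ Wₕ·x̄ₕ = 0.1810·32.70 + 0.1944·44.58 + 0.2059·44.20 + 0.2115·48.40 + 0.2072·47.32 ≈ 43.7269...
→ 43.73.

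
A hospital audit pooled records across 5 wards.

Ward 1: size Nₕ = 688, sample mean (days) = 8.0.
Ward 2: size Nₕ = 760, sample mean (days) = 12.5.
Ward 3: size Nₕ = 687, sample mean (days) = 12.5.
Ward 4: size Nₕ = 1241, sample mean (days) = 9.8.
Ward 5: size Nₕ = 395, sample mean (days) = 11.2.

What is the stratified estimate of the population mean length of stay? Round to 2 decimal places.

10.65

N = 3771; weights Wₕ = Nₕ/N = (0.1824, 0.2015, 0.1822, 0.3291, 0.1047).
x̄_st = Σ Wₕ·x̄ₕ = 0.1824·8.0 + 0.2015·12.5 + 0.1822·12.5 + 0.3291·9.8 + 0.1047·11.2 ≈ 10.6543...
→ 10.65.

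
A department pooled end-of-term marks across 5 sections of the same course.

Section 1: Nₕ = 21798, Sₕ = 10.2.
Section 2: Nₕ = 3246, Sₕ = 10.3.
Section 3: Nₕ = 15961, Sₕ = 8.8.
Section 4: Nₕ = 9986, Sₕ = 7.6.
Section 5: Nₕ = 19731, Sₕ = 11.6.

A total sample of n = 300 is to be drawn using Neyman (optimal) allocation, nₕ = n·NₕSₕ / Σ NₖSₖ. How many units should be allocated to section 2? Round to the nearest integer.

1: NₕSₕ = 21798·10.2 = 222339.6
2: NₕSₕ = 3246·10.3 = 33433.8
3: NₕSₕ = 15961·8.8 = 140456.8
4: NₕSₕ = 9986·7.6 = 75893.6
5: NₕSₕ = 19731·11.6 = 228879.6
Σ NₕSₕ = 701003.4.
n_2 = 300·33433.8/701003.4 = 14.308... → 14.

14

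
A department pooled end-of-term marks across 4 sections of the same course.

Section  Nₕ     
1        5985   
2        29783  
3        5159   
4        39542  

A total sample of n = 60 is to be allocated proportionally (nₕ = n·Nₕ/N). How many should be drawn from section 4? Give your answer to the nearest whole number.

Share of section 4 = 39542/80469 = 0.49139.
Allocate 60 × 0.49139 = 29.484... → 29.

29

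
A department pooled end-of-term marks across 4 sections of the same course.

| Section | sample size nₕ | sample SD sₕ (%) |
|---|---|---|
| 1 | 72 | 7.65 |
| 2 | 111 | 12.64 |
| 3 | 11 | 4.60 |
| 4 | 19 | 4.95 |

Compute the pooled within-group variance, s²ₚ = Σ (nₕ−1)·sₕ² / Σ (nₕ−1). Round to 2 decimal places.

Degrees of freedom: 71 + 110 + 10 + 18 = 209.
Σ(nₕ−1)sₕ² = 71·58.5225 + 110·159.7696 + 10·21.16 + 18·24.5025 = 22382.3985.
s²ₚ = 22382.3985 / 209 = 107.0928... → 107.09.

107.09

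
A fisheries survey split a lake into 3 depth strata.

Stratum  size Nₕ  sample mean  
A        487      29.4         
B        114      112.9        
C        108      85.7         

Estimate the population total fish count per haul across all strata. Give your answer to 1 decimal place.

36444.0

A: 487·29.4 = 14317.8
B: 114·112.9 = 12870.6
C: 108·85.7 = 9255.6
τ̂ = Σ Nₕx̄ₕ = 36444.0.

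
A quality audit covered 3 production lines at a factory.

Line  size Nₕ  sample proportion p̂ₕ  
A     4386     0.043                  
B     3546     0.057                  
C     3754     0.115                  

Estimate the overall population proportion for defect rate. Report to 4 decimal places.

0.0704

Wₕ = Nₕ/N with N = 11686: 0.3753, 0.3034, 0.3212.
p̂_st = 0.3753·0.043 + 0.3034·0.057 + 0.3212·0.115 ≈ 0.070377... → 0.0704.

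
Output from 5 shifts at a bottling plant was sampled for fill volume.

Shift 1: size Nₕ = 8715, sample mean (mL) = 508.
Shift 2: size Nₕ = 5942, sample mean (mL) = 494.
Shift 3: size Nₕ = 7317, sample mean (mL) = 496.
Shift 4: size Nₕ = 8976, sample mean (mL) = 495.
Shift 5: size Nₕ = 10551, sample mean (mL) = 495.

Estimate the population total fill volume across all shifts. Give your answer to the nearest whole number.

20657665

Estimate total by summing Nₕ·x̄ₕ over strata.
8715·508 + 5942·494 + 7317·496 + 8976·495 + 10551·495 = 4427220 + 2935348 + 3629232 + 4443120 + 5222745 = 20657665.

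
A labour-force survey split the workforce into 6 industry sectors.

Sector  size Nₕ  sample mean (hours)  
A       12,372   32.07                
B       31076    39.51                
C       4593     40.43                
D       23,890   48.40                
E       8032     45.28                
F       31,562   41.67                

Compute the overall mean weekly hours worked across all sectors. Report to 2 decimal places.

N = 12372 + 31076 + 4593 + 23890 + 8032 + 31562 = 111525.
The stratified mean weights each stratum mean by its population share Nₕ/N.
Σ Nₕx̄ₕ = 12372·32.07 + 31076·39.51 + 4593·40.43 + 23890·48.40 + 8032·45.28 + 31562·41.67 = 396770.04 + 1227812.76 + 185694.99 + 1156276 + 363688.96 + 1315188.54 = 4645431.29.
Divide by N: 4645431.29 / 111525 = 41.6537... → 41.65.

41.65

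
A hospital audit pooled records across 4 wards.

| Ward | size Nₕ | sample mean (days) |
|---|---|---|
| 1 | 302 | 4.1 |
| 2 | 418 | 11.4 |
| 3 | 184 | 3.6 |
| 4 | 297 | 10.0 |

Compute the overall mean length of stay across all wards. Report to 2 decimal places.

8.02

N = 1201; weights Wₕ = Nₕ/N = (0.2515, 0.3480, 0.1532, 0.2473).
x̄_st = Σ Wₕ·x̄ₕ = 0.2515·4.1 + 0.3480·11.4 + 0.1532·3.6 + 0.2473·10.0 ≈ 8.0231...
→ 8.02.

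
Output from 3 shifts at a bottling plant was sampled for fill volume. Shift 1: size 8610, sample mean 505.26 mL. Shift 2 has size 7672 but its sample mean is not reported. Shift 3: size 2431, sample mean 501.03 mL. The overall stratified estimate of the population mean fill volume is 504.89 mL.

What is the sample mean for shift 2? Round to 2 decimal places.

505.70

N = 8610 + 7672 + 2431 = 18713.
Overall total = μ·N = 504.89·18713 = 9448006.57.
Subtract the known strata: 8610·505.26 + 2431·501.03 = 5568292.53.
Remaining total for shift 2: 9448006.57 − 5568292.53 = 3879714.04.
Divide by its size: 3879714.04 / 7672 = 505.6979... → 505.70.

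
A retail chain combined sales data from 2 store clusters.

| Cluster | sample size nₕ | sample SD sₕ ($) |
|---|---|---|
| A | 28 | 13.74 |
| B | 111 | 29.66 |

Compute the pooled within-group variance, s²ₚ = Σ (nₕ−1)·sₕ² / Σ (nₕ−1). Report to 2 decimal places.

743.55

Degrees of freedom: 27 + 110 = 137.
Σ(nₕ−1)sₕ² = 27·188.7876 + 110·879.7156 = 101865.9812.
s²ₚ = 101865.9812 / 137 = 743.5473... → 743.55.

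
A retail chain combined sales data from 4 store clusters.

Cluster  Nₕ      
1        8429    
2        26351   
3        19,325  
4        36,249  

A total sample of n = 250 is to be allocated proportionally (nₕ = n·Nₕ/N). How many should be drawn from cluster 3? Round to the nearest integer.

53

Share of cluster 3 = 19325/90354 = 0.21388.
Allocate 250 × 0.21388 = 53.470... → 53.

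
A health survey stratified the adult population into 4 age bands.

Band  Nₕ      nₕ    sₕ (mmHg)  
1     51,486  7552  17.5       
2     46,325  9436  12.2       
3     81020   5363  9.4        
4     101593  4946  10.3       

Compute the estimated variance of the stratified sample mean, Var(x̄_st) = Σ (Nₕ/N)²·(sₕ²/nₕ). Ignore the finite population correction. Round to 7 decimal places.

N = 280424; Wₕ = Nₕ/N.
band 1: (51486/280424)²·17.5²/7552 = 0.0013669797
band 2: (46325/280424)²·12.2²/9436 = 0.0004304594
band 3: (81020/280424)²·9.4²/5363 = 0.0013753145
band 4: (101593/280424)²·10.3²/4946 = 0.0028152538
Sum = 0.0059880074 → 0.0059880.

0.0059880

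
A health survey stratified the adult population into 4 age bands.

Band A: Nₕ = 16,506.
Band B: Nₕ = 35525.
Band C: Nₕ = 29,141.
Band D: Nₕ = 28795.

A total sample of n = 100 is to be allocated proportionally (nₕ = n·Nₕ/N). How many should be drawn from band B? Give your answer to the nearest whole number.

32

Share of band B = 35525/109967 = 0.32305.
Allocate 100 × 0.32305 = 32.305... → 32.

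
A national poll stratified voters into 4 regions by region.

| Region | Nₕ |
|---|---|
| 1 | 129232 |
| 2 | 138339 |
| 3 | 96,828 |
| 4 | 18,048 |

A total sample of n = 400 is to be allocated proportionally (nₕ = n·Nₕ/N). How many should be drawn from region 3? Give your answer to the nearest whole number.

101

Share of region 3 = 96828/382447 = 0.25318.
Allocate 400 × 0.25318 = 101.272... → 101.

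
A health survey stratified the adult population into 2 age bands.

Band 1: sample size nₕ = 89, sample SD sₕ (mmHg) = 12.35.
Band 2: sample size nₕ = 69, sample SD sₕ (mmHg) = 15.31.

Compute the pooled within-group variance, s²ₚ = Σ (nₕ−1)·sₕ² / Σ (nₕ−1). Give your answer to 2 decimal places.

Degrees of freedom: 88 + 68 = 156.
Σ(nₕ−1)sₕ² = 88·152.5225 + 68·234.3961 = 29360.9148.
s²ₚ = 29360.9148 / 156 = 188.2110... → 188.21.

188.21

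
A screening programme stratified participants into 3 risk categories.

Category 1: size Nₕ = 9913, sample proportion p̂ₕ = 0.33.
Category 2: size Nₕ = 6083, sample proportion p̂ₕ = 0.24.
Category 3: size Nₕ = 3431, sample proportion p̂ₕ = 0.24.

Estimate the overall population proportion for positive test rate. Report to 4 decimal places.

N = 9913 + 6083 + 3431 = 19427.
Overall proportion = Σ (Nₕ/N)·p̂ₕ.
Σ Nₕp̂ₕ = 3271.29 + 1459.92 + 823.44 = 5554.65.
5554.65 / 19427 = 0.285924... → 0.2859.

0.2859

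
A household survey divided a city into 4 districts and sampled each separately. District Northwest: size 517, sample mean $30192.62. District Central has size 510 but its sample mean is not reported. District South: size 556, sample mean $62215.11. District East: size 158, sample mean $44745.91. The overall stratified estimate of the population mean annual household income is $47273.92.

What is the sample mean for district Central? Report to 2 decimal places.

49084.03

Σ Nₕx̄ₕ = N·μ, so 510·x̄_Central = 1741·47273.92 − (517·30192.62 + 556·62215.11 + 158·44745.91).
= 82303894.72 − 57271039.48 = 25032855.24.
x̄_Central = 25032855.24 / 510 = 49084.0299... → 49084.03.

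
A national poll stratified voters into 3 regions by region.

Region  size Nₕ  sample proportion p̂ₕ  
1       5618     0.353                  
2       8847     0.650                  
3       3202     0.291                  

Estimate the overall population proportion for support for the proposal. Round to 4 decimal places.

0.4905

Wₕ = Nₕ/N with N = 17667: 0.3180, 0.5008, 0.1812.
p̂_st = 0.3180·0.353 + 0.5008·0.650 + 0.1812·0.291 ≈ 0.490490... → 0.4905.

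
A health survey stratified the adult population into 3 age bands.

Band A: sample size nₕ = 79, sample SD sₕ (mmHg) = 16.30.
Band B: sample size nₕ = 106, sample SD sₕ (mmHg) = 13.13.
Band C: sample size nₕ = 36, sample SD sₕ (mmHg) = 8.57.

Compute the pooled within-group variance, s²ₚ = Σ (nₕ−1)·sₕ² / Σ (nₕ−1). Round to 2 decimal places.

A: (79−1)·16.30² = 78·265.69 = 20723.82
B: (106−1)·13.13² = 105·172.3969 = 18101.6745
C: (36−1)·8.57² = 35·73.4449 = 2570.5715
Numerator = 41396.066; denominator = Σ(nₕ−1) = 218.
s²ₚ = 41396.066/218 = 189.8902... → 189.89.

189.89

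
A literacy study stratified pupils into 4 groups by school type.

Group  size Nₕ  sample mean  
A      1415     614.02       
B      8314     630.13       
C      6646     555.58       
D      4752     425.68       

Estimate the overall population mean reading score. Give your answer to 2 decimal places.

x̄_st = (Σ Nₕx̄ₕ) / (Σ Nₕ) = (1415·614.02 + 8314·630.13 + 6646·555.58 + 4752·425.68) / 21127
= 11822955.16 / 21127 = 559.6135... → 559.61.

559.61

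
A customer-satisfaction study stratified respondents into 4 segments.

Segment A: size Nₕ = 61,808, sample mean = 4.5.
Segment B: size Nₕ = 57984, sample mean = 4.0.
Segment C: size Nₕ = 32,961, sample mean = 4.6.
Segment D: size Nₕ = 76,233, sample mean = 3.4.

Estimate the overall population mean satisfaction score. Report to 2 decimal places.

4.02

N = 61808 + 57984 + 32961 + 76233 = 228986.
The stratified mean weights each stratum mean by its population share Nₕ/N.
Σ Nₕx̄ₕ = 61808·4.5 + 57984·4.0 + 32961·4.6 + 76233·3.4 = 278136 + 231936 + 151620.6 + 259192.2 = 920884.8.
Divide by N: 920884.8 / 228986 = 4.0216... → 4.02.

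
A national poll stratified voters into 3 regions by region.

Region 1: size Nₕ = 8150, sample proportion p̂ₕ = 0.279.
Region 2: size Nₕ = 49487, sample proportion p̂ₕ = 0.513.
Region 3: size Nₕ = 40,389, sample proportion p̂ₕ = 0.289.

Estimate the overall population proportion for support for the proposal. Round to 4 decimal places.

N = 8150 + 49487 + 40389 = 98026.
Overall proportion = Σ (Nₕ/N)·p̂ₕ.
Σ Nₕp̂ₕ = 2273.85 + 25386.831 + 11672.421 = 39333.102.
39333.102 / 98026 = 0.401252... → 0.4013.

0.4013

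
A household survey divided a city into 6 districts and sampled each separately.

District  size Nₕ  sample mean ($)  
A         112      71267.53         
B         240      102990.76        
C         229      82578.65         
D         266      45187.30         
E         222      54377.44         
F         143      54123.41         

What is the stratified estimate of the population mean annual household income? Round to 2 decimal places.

x̄_st = (Σ Nₕx̄ₕ) / (Σ Nₕ) = (112·71267.53 + 240·102990.76 + 229·82578.65 + 266·45187.30 + 222·54377.44 + 143·54123.41) / 1212
= 83441517.72 / 1212 = 68846.1367... → 68846.14.

68846.14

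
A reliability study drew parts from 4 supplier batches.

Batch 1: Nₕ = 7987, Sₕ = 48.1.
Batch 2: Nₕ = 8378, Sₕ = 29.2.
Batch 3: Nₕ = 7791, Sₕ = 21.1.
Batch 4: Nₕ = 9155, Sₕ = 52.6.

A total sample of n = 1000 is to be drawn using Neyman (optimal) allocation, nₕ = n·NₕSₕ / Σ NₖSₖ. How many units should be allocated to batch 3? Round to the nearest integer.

Σ NₕSₕ = 7987·48.1 + 8378·29.2 + 7791·21.1 + 9155·52.6 = 1274755.4.
Share for 3: 164390.1/1274755.4 = 0.12896.
n_3 = 1000 × 0.12896 = 128.958... → 129.

129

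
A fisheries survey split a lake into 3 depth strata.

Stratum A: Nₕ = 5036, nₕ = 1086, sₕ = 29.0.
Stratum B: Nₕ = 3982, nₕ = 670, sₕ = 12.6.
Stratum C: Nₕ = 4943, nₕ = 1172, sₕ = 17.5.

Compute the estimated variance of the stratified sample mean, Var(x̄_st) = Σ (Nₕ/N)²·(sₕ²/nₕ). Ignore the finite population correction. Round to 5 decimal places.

0.15280

N = 13961; Wₕ = Nₕ/N.
stratum A: (5036/13961)²·29.0²/1086 = 0.10076381
stratum B: (3982/13961)²·12.6²/670 = 0.01927684
stratum C: (4943/13961)²·17.5²/1172 = 0.03275644
Sum = 0.15279708 → 0.15280.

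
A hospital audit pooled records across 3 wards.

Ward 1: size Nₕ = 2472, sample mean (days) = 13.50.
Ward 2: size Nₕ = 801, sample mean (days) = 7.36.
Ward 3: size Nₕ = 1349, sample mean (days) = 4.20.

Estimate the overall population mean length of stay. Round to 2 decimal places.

9.72

N = 2472 + 801 + 1349 = 4622.
Overall mean = Σ (Nₕ/N)·x̄ₕ — weight by population share, not a simple average.
Σ Nₕx̄ₕ = 2472·13.50 + 801·7.36 + 1349·4.20 = 33372 + 5895.36 + 5665.8 = 44933.16.
Divide by N: 44933.16 / 4622 = 9.7216... → 9.72.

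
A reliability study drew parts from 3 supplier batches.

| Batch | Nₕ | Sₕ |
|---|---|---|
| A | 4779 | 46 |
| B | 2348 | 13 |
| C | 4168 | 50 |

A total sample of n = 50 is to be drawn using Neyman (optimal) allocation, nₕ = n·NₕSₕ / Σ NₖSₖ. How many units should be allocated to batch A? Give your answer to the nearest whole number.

24

A: NₕSₕ = 4779·46 = 219834
B: NₕSₕ = 2348·13 = 30524
C: NₕSₕ = 4168·50 = 208400
Σ NₕSₕ = 458758.
n_A = 50·219834/458758 = 23.960... → 24.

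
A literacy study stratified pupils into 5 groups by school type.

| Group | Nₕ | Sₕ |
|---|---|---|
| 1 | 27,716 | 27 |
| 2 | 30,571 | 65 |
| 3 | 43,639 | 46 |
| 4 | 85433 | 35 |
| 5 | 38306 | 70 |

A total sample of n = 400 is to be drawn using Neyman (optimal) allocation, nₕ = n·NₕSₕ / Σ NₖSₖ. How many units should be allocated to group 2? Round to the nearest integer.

76

1: NₕSₕ = 27716·27 = 748332
2: NₕSₕ = 30571·65 = 1987115
3: NₕSₕ = 43639·46 = 2007394
4: NₕSₕ = 85433·35 = 2990155
5: NₕSₕ = 38306·70 = 2681420
Σ NₕSₕ = 10414416.
n_2 = 400·1987115/10414416 = 76.322... → 76.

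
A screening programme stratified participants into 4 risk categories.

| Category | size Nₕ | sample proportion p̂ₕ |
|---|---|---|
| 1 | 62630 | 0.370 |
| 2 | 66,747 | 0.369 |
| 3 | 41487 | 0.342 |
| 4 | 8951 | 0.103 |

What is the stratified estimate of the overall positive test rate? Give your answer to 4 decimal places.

0.3499

N = 62630 + 66747 + 41487 + 8951 = 179815.
Overall proportion = Σ (Nₕ/N)·p̂ₕ.
Σ Nₕp̂ₕ = 23173.1 + 24629.643 + 14188.554 + 921.953 = 62913.25.
62913.25 / 179815 = 0.349878... → 0.3499.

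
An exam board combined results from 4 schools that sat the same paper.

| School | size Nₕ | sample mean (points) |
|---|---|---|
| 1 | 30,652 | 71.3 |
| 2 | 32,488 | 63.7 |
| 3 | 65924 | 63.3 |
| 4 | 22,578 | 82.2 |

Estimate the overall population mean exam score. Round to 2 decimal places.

67.82

x̄_st = (Σ Nₕx̄ₕ) / (Σ Nₕ) = (30652·71.3 + 32488·63.7 + 65924·63.3 + 22578·82.2) / 151642
= 10283874 / 151642 = 67.8168... → 67.82.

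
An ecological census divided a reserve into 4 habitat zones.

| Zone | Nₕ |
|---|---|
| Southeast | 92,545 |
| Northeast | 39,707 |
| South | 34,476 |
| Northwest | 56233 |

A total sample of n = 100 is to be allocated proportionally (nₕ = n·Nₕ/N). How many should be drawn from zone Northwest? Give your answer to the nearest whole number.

25

Share of zone Northwest = 56233/222961 = 0.25221.
Allocate 100 × 0.25221 = 25.221... → 25.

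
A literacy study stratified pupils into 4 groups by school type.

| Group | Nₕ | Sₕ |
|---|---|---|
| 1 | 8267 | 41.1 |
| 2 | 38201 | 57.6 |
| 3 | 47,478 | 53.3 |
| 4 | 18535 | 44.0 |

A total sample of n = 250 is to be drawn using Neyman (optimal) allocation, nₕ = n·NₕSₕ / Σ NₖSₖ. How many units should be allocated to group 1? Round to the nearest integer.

14

Σ NₕSₕ = 8267·41.1 + 38201·57.6 + 47478·53.3 + 18535·44.0 = 5886268.7.
Share for 1: 339773.7/5886268.7 = 0.05772.
n_1 = 250 × 0.05772 = 14.431... → 14.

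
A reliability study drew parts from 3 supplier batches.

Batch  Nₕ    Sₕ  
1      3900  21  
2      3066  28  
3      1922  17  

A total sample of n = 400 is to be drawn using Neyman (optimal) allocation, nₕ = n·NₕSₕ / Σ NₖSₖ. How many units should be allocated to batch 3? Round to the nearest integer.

Σ NₕSₕ = 3900·21 + 3066·28 + 1922·17 = 200422.
Share for 3: 32674/200422 = 0.16303.
n_3 = 400 × 0.16303 = 65.210... → 65.

65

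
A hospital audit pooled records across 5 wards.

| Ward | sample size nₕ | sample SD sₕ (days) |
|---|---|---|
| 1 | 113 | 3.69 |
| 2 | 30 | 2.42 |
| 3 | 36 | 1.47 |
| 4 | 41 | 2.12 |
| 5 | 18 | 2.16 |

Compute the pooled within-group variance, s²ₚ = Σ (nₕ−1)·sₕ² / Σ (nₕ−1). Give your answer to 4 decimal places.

Degrees of freedom: 112 + 29 + 35 + 40 + 17 = 233.
Σ(nₕ−1)sₕ² = 112·13.6161 + 29·5.8564 + 35·2.1609 + 40·4.4944 + 17·4.6656 = 2029.5615.
s²ₚ = 2029.5615 / 233 = 8.710564... → 8.7106.

8.7106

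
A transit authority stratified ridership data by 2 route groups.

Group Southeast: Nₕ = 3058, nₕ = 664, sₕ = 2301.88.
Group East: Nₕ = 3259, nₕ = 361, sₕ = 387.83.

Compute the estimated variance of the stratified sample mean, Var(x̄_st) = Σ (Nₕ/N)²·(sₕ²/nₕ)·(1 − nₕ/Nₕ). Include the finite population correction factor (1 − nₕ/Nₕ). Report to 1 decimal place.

1562.6

N = 6317. Term for each stratum: Wₕ²sₕ²/nₕ·(1−nₕ/Nₕ).
Var(x̄_st) = 1463.9868 + 98.6135 = 1562.6003 → 1562.6.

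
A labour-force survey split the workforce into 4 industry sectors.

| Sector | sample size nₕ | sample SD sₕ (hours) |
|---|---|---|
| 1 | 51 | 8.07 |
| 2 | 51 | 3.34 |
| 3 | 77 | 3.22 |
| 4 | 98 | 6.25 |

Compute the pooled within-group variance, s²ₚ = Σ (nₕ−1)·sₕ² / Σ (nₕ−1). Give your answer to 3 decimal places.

1: (51−1)·8.07² = 50·65.1249 = 3256.245
2: (51−1)·3.34² = 50·11.1556 = 557.78
3: (77−1)·3.22² = 76·10.3684 = 787.9984
4: (98−1)·6.25² = 97·39.0625 = 3789.0625
Numerator = 8391.0859; denominator = Σ(nₕ−1) = 273.
s²ₚ = 8391.0859/273 = 30.73658... → 30.737.

30.737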